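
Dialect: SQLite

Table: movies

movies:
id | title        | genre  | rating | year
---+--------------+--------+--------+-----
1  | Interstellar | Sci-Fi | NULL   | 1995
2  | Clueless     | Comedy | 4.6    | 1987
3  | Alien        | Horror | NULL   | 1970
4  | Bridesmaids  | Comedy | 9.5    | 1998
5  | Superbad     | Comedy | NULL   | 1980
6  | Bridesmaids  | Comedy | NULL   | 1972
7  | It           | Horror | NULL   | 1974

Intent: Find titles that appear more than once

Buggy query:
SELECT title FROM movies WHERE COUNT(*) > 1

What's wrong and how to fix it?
Bug: COUNT(*) is an aggregate and cannot be used in WHERE

Fix: Group first, then use HAVING for the count condition

Corrected query:
SELECT title FROM movies GROUP BY title HAVING COUNT(*) > 1

Result:
title      
-----------
Bridesmaids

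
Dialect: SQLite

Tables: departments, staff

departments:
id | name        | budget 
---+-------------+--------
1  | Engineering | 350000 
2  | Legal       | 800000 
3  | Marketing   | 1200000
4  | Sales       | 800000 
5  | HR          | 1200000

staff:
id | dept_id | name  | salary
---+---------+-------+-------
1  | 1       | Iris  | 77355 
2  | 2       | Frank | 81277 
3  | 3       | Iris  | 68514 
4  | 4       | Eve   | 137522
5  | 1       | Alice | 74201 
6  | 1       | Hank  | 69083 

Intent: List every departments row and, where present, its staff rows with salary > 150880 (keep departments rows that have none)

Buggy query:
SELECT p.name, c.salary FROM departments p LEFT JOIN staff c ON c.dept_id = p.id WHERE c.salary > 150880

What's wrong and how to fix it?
Bug: Filtering c.salary in WHERE discards the NULL rows produced by LEFT JOIN, turning it into an inner join

Fix: Move the right-table condition into the ON clause so unmatched parents are kept

Corrected query:
SELECT p.name, c.salary FROM departments p LEFT JOIN staff c ON c.dept_id = p.id AND c.salary > 150880

Result:
name        | salary
------------+-------
Engineering | NULL  
Legal       | NULL  
Marketing   | NULL  
Sales       | NULL  
HR          | NULL  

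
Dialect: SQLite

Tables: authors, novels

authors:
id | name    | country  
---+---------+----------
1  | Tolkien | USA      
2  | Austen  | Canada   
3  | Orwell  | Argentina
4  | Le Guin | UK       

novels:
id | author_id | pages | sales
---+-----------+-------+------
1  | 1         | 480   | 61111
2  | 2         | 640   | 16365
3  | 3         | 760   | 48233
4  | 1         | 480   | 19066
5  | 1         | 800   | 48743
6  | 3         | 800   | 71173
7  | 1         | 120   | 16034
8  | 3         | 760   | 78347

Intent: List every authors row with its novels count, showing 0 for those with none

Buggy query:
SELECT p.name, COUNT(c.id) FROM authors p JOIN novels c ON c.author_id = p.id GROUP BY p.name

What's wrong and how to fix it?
Bug: INNER JOIN drops authors rows that have no matching novels rows

Fix: Switch to LEFT JOIN to retain unmatched parent rows

Corrected query:
SELECT p.name, COUNT(c.id) FROM authors p LEFT JOIN novels c ON c.author_id = p.id GROUP BY p.name

Result:
name    | COUNT(c.id)
--------+------------
Austen  | 1          
Le Guin | 0          
Orwell  | 3          
Tolkien | 4          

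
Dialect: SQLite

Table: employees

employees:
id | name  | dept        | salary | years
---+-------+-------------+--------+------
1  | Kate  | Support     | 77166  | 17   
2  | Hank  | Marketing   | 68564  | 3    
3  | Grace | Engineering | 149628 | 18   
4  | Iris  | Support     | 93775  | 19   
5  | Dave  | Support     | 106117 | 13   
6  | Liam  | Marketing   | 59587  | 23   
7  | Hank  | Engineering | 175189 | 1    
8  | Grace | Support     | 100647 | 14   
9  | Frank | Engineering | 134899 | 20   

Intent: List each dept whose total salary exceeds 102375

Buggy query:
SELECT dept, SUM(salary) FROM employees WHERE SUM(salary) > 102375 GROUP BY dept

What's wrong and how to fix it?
Bug: WHERE runs before GROUP BY, so aggregates aren't available there

Fix: Move the aggregate condition to a HAVING clause

Corrected query:
SELECT dept, SUM(salary) FROM employees GROUP BY dept HAVING SUM(salary) > 102375

Result:
dept        | SUM(salary)
------------+------------
Engineering | 459716     
Marketing   | 128151     
Support     | 377705     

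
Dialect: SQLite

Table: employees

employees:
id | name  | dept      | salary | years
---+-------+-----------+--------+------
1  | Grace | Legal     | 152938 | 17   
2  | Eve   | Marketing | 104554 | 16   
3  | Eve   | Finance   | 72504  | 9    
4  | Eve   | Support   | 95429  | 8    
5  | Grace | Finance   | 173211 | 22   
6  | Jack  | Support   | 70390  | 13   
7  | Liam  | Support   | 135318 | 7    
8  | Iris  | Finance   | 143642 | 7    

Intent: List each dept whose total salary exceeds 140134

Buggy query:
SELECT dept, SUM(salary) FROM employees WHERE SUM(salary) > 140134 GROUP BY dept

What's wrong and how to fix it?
Bug: SUM(salary) is an aggregate, but WHERE filters rows before aggregation

Fix: Move the aggregate condition to a HAVING clause

Corrected query:
SELECT dept, SUM(salary) FROM employees GROUP BY dept HAVING SUM(salary) > 140134

Result:
dept    | SUM(salary)
--------+------------
Finance | 389357     
Legal   | 152938     
Support | 301137     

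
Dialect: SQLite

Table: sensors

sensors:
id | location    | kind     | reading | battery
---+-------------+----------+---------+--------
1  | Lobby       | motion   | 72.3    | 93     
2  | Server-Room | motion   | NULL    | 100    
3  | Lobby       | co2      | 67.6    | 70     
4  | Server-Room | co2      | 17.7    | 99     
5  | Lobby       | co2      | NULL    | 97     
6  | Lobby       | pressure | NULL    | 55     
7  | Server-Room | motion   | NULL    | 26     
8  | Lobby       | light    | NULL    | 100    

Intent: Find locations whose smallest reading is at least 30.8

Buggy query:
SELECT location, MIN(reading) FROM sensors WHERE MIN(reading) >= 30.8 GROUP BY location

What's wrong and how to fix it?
Bug: MIN() in WHERE is a misuse of aggregate

Fix: Use HAVING for the per-group MIN condition

Corrected query:
SELECT location, MIN(reading) FROM sensors GROUP BY location HAVING MIN(reading) >= 30.8

Result:
location | MIN(reading)
---------+-------------
Lobby    | 67.6        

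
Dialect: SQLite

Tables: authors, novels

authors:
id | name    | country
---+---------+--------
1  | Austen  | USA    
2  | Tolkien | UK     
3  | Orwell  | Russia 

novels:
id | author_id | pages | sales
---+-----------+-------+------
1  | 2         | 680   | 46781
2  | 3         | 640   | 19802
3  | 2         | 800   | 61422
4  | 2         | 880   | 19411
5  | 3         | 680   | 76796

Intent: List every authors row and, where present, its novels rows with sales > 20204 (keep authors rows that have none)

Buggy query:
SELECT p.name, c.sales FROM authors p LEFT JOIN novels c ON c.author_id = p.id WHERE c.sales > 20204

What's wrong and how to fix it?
Bug: Filtering c.sales in WHERE discards the NULL rows produced by LEFT JOIN, turning it into an inner join

Fix: Put 'c.sales > 20204' in the JOIN's ON clause instead of WHERE

Corrected query:
SELECT p.name, c.sales FROM authors p LEFT JOIN novels c ON c.author_id = p.id AND c.sales > 20204

Result:
name    | sales
--------+------
Austen  | NULL 
Tolkien | 46781
Tolkien | 61422
Orwell  | 76796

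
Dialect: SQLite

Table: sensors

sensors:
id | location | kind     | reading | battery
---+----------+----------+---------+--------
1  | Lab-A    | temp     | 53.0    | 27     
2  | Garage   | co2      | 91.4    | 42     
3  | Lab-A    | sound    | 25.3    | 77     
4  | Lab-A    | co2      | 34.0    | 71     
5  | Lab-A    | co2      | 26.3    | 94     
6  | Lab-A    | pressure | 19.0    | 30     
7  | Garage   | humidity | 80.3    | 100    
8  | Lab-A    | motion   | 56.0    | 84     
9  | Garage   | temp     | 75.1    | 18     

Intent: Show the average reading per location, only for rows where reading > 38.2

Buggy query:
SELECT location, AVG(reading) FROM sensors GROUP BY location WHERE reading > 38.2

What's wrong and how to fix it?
Bug: WHERE cannot follow GROUP BY

Fix: Place WHERE between FROM and GROUP BY

Corrected query:
SELECT location, AVG(reading) FROM sensors WHERE reading > 38.2 GROUP BY location

Result:
location | AVG(reading)
---------+-------------
Garage   | 82.266667   
Lab-A    | 54.5        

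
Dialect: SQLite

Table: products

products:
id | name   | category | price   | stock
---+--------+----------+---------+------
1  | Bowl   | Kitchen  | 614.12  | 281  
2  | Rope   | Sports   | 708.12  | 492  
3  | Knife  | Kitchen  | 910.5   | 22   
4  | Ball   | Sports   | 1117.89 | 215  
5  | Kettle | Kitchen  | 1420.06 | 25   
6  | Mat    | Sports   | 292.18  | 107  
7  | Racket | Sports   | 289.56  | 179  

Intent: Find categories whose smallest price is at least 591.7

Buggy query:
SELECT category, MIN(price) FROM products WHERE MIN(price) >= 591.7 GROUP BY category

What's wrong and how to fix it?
Bug: MIN() in WHERE is a misuse of aggregate

Fix: Use HAVING for the per-group MIN condition

Corrected query:
SELECT category, MIN(price) FROM products GROUP BY category HAVING MIN(price) >= 591.7

Result:
category | MIN(price)
---------+-----------
Kitchen  | 614.12    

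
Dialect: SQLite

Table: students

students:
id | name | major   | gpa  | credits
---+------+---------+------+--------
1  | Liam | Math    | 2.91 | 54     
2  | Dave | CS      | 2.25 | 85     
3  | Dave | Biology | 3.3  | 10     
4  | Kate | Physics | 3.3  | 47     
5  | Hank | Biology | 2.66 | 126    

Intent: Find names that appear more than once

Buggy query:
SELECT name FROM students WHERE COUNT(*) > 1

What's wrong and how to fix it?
Bug: COUNT(*) is an aggregate and cannot be used in WHERE

Fix: Group first, then use HAVING for the count condition

Corrected query:
SELECT name FROM students GROUP BY name HAVING COUNT(*) > 1

Result:
name
----
Dave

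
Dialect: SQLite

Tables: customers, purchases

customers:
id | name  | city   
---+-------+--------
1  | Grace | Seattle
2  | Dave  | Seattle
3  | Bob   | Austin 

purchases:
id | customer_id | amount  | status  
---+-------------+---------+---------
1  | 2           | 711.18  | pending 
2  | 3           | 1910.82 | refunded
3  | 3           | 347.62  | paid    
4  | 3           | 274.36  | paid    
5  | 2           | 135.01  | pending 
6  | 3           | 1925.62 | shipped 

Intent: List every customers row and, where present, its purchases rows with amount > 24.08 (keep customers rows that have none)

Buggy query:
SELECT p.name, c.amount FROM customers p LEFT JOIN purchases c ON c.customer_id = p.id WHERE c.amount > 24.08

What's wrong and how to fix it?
Bug: A WHERE condition on the right-hand table after LEFT JOIN drops unmatched parents

Fix: Move the right-table condition into the ON clause so unmatched parents are kept

Corrected query:
SELECT p.name, c.amount FROM customers p LEFT JOIN purchases c ON c.customer_id = p.id AND c.amount > 24.08

Result:
name  | amount 
------+--------
Grace | NULL   
Dave  | 135.01 
Dave  | 711.18 
Bob   | 274.36 
Bob   | 347.62 
Bob   | 1910.82
Bob   | 1925.62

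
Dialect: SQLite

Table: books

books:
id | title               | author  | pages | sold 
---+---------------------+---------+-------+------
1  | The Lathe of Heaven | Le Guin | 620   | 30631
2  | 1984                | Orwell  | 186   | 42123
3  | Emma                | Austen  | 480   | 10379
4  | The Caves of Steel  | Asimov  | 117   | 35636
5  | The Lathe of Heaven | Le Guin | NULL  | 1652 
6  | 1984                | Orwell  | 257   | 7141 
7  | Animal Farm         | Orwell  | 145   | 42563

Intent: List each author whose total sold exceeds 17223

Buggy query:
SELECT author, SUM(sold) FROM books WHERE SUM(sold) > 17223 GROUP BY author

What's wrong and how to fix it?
Bug: Aggregate functions cannot appear in a WHERE clause

Fix: Use HAVING (which filters groups after aggregation) instead of WHERE

Corrected query:
SELECT author, SUM(sold) FROM books GROUP BY author HAVING SUM(sold) > 17223

Result:
author  | SUM(sold)
--------+----------
Asimov  | 35636    
Le Guin | 32283    
Orwell  | 91827    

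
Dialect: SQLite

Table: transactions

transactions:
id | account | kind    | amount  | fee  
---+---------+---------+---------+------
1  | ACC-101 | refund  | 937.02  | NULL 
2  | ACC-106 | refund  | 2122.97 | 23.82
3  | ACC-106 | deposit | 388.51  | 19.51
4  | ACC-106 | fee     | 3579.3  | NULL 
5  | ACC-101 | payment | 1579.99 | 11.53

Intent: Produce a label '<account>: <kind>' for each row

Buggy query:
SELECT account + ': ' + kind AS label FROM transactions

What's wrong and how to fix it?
Bug: SQLite uses || for string concatenation; + coerces text to numbers (yielding 0)

Fix: Replace + with || to concatenate text

Corrected query:
SELECT account || ': ' || kind AS label FROM transactions

Result:
label           
----------------
ACC-101: refund 
ACC-106: refund 
ACC-106: deposit
ACC-106: fee    
ACC-101: payment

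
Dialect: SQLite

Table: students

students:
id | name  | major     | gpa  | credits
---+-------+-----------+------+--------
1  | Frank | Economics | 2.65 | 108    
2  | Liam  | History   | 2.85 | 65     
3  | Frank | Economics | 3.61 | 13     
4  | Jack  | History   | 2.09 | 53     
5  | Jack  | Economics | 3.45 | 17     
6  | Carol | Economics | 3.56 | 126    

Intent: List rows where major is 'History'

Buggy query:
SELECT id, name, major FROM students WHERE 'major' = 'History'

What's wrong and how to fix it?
Bug: Single quotes denote string literals in SQL; the column name is being compared as a constant string

Fix: Remove the quotes around the column name (or use double quotes for an identifier)

Corrected query:
SELECT id, name, major FROM students WHERE major = 'History'

Result:
id | name | major  
---+------+--------
2  | Liam | History
4  | Jack | History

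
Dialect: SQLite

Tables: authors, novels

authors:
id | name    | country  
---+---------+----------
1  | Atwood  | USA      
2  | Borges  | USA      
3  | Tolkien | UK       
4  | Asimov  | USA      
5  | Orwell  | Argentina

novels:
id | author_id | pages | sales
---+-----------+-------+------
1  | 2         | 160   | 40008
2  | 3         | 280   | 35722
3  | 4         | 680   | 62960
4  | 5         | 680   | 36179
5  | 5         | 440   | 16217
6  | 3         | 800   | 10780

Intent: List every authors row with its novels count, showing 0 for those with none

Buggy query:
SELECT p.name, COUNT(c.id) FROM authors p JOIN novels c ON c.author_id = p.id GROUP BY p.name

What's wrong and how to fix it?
Bug: An inner join excludes parents with zero children

Fix: Switch to LEFT JOIN to retain unmatched parent rows

Corrected query:
SELECT p.name, COUNT(c.id) FROM authors p LEFT JOIN novels c ON c.author_id = p.id GROUP BY p.name

Result:
name    | COUNT(c.id)
--------+------------
Asimov  | 1          
Atwood  | 0          
Borges  | 1          
Orwell  | 2          
Tolkien | 2          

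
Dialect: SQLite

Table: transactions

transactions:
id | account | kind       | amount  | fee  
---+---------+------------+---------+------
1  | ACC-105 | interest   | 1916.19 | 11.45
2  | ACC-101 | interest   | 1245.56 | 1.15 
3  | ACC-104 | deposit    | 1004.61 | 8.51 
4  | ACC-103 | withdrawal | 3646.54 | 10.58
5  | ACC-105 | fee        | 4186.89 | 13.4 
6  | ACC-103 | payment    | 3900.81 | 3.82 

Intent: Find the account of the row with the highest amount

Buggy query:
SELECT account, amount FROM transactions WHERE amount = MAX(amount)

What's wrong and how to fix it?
Bug: MAX(amount) is an aggregate and cannot be used directly in WHERE

Fix: Use a subquery: WHERE amount = (SELECT MAX(amount) FROM transactions)

Corrected query:
SELECT account, amount FROM transactions WHERE amount = (SELECT MAX(amount) FROM transactions)

Result:
account | amount 
--------+--------
ACC-105 | 4186.89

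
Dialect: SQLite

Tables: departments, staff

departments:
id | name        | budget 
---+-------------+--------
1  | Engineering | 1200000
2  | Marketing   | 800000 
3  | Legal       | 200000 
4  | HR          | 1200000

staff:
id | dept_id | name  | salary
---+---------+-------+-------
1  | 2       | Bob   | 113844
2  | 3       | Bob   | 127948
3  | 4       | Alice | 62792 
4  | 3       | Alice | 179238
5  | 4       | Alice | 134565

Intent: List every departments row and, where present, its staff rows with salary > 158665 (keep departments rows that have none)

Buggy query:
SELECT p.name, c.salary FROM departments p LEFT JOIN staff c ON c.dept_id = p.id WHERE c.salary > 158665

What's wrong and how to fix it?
Bug: Filtering c.salary in WHERE discards the NULL rows produced by LEFT JOIN, turning it into an inner join

Fix: Move the right-table condition into the ON clause so unmatched parents are kept

Corrected query:
SELECT p.name, c.salary FROM departments p LEFT JOIN staff c ON c.dept_id = p.id AND c.salary > 158665

Result:
name        | salary
------------+-------
Engineering | NULL  
Marketing   | NULL  
Legal       | 179238
HR          | NULL  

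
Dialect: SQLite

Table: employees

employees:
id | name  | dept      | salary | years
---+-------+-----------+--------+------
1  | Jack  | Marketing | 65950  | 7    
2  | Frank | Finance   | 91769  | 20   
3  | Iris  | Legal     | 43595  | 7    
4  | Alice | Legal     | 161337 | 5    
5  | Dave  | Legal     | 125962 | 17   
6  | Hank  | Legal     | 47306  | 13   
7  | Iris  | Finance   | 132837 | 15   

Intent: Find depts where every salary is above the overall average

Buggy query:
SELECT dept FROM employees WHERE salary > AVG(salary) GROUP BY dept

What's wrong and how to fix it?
Bug: AVG() is an aggregate; it can't sit directly in WHERE

Fix: Compute the overall average in a scalar subquery and compare each group's MIN against it in HAVING

Corrected query:
SELECT dept FROM employees GROUP BY dept HAVING MIN(salary) > (SELECT AVG(salary) FROM employees)

Result:
(no rows)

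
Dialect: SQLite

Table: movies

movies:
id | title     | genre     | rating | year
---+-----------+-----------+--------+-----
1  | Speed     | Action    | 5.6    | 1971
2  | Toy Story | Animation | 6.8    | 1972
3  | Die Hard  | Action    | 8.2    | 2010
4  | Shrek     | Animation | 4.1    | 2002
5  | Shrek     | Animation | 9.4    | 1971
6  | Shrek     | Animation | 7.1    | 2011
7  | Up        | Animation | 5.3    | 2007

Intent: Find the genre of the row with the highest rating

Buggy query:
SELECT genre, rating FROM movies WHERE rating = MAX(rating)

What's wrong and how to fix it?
Bug: MAX(rating) is an aggregate and cannot be used directly in WHERE

Fix: Wrap MAX in a scalar subquery so WHERE compares against a single value

Corrected query:
SELECT genre, rating FROM movies WHERE rating = (SELECT MAX(rating) FROM movies)

Result:
genre     | rating
----------+-------
Animation | 9.4   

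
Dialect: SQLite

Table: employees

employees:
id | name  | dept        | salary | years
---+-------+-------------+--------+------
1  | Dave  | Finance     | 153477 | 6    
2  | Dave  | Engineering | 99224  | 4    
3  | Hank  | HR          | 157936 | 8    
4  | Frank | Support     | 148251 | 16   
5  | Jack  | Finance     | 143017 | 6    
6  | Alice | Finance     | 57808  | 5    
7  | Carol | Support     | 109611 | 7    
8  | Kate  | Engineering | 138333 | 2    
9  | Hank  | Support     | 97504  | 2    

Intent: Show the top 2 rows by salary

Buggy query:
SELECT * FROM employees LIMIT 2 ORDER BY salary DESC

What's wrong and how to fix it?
Bug: ORDER BY cannot follow LIMIT; LIMIT is the final clause

Fix: Swap the clauses: ORDER BY first, then LIMIT

Corrected query:
SELECT * FROM employees ORDER BY salary DESC LIMIT 2

Result:
id | name | dept    | salary | years
---+------+---------+--------+------
3  | Hank | HR      | 157936 | 8    
1  | Dave | Finance | 153477 | 6    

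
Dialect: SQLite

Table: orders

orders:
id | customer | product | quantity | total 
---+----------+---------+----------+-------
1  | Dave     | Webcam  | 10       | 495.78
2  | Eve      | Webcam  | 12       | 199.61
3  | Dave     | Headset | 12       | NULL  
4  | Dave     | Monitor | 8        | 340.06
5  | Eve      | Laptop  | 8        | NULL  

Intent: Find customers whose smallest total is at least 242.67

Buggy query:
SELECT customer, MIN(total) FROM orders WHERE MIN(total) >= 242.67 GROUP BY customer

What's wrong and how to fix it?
Bug: MIN() in WHERE is a misuse of aggregate

Fix: Replace WHERE with HAVING after the GROUP BY

Corrected query:
SELECT customer, MIN(total) FROM orders GROUP BY customer HAVING MIN(total) >= 242.67

Result:
customer | MIN(total)
---------+-----------
Dave     | 340.06    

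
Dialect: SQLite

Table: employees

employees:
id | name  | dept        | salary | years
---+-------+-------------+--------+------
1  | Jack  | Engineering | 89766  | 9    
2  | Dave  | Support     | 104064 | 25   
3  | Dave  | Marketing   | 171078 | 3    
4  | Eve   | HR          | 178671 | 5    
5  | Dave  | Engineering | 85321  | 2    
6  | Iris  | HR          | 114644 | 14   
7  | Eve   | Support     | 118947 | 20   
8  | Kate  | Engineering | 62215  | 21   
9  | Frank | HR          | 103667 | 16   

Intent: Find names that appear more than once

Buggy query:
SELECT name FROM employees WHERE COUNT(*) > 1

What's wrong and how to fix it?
Bug: COUNT(*) is an aggregate and cannot be used in WHERE

Fix: GROUP BY name, then filter groups with HAVING COUNT(*) > 1

Corrected query:
SELECT name FROM employees GROUP BY name HAVING COUNT(*) > 1

Result:
name
----
Dave
Eve 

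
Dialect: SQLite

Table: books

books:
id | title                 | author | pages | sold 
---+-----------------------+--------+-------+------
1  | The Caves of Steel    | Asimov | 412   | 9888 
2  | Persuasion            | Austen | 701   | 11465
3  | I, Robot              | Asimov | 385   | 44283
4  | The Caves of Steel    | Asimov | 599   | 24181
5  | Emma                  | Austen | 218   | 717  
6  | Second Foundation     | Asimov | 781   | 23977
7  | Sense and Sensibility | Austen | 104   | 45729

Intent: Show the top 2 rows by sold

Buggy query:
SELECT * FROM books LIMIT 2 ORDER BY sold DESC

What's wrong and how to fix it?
Bug: LIMIT must come after ORDER BY

Fix: Swap the clauses: ORDER BY first, then LIMIT

Corrected query:
SELECT * FROM books ORDER BY sold DESC LIMIT 2

Result:
id | title                 | author | pages | sold 
---+-----------------------+--------+-------+------
7  | Sense and Sensibility | Austen | 104   | 45729
3  | I, Robot              | Asimov | 385   | 44283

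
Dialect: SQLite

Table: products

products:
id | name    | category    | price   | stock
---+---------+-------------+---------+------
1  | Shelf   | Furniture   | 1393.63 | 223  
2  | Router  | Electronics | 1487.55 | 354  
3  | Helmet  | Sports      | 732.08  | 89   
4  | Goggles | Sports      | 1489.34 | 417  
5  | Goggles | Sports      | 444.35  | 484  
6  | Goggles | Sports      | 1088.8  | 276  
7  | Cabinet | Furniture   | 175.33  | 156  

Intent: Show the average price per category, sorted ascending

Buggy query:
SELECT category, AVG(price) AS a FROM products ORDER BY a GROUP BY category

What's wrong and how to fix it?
Bug: GROUP BY must precede ORDER BY

Fix: Move ORDER BY to the end, after GROUP BY

Corrected query:
SELECT category, AVG(price) AS a FROM products GROUP BY category ORDER BY a

Result:
category    | a       
------------+---------
Furniture   | 784.48  
Sports      | 938.6425
Electronics | 1487.55 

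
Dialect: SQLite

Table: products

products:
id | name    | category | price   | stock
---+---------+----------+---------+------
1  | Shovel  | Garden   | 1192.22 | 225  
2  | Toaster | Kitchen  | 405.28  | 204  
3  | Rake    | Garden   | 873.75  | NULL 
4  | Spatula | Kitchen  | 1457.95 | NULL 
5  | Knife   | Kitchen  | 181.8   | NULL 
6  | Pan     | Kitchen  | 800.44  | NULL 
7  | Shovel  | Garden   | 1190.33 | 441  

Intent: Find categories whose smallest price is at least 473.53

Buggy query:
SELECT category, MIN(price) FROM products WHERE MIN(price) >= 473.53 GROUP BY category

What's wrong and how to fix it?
Bug: Aggregates like MIN are computed per group after WHERE runs

Fix: Use HAVING for the per-group MIN condition

Corrected query:
SELECT category, MIN(price) FROM products GROUP BY category HAVING MIN(price) >= 473.53

Result:
category | MIN(price)
---------+-----------
Garden   | 873.75    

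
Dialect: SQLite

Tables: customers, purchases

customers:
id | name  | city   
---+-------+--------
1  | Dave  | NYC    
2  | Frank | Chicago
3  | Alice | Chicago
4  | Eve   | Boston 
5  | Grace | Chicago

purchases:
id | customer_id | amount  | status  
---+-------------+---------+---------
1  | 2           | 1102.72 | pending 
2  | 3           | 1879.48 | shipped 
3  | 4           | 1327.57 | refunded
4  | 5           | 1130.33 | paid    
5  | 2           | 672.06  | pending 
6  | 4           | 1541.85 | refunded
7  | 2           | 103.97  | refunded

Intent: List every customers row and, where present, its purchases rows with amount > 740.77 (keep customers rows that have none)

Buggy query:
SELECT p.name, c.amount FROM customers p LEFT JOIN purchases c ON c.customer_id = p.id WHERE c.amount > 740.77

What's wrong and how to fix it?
Bug: Filtering c.amount in WHERE discards the NULL rows produced by LEFT JOIN, turning it into an inner join

Fix: Move the right-table condition into the ON clause so unmatched parents are kept

Corrected query:
SELECT p.name, c.amount FROM customers p LEFT JOIN purchases c ON c.customer_id = p.id AND c.amount > 740.77

Result:
name  | amount 
------+--------
Dave  | NULL   
Frank | 1102.72
Alice | 1879.48
Eve   | 1327.57
Eve   | 1541.85
Grace | 1130.33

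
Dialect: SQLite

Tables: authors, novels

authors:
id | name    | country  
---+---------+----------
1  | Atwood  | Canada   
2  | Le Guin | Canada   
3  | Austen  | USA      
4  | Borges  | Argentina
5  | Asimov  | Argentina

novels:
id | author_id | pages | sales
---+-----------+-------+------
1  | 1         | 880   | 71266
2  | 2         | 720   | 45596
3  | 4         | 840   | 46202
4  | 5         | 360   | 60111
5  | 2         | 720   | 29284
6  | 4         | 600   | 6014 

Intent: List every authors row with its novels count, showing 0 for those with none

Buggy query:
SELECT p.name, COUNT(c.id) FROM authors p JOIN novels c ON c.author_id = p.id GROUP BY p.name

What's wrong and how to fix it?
Bug: INNER JOIN drops authors rows that have no matching novels rows

Fix: Use LEFT JOIN so parents without children still appear (COUNT(c.id) gives 0)

Corrected query:
SELECT p.name, COUNT(c.id) FROM authors p LEFT JOIN novels c ON c.author_id = p.id GROUP BY p.name

Result:
name    | COUNT(c.id)
--------+------------
Asimov  | 1          
Atwood  | 1          
Austen  | 0          
Borges  | 2          
Le Guin | 2          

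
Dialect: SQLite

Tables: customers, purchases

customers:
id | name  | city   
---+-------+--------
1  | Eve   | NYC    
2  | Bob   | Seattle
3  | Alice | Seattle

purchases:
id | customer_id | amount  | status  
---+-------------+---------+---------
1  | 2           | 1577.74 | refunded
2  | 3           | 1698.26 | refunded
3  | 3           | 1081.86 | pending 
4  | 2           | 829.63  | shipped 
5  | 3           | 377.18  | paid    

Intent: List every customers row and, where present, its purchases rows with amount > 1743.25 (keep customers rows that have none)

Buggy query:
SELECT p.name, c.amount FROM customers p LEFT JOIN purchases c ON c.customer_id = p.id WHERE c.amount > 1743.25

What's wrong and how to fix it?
Bug: Filtering c.amount in WHERE discards the NULL rows produced by LEFT JOIN, turning it into an inner join

Fix: Move the right-table condition into the ON clause so unmatched parents are kept

Corrected query:
SELECT p.name, c.amount FROM customers p LEFT JOIN purchases c ON c.customer_id = p.id AND c.amount > 1743.25

Result:
name  | amount
------+-------
Eve   | NULL  
Bob   | NULL  
Alice | NULL  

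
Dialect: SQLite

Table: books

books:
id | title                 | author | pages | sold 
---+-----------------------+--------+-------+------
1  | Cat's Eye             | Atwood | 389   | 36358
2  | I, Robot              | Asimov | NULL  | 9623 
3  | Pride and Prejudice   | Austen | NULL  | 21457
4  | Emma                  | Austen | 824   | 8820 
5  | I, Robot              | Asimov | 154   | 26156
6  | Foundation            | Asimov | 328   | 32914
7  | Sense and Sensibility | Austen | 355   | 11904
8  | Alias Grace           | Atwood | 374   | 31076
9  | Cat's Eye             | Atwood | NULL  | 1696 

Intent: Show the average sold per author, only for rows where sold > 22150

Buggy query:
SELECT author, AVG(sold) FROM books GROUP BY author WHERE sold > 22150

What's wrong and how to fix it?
Bug: Row-level WHERE must come before GROUP BY in the clause order

Fix: Move the WHERE clause before GROUP BY

Corrected query:
SELECT author, AVG(sold) FROM books WHERE sold > 22150 GROUP BY author

Result:
author | AVG(sold)
-------+----------
Asimov | 29535    
Atwood | 33717    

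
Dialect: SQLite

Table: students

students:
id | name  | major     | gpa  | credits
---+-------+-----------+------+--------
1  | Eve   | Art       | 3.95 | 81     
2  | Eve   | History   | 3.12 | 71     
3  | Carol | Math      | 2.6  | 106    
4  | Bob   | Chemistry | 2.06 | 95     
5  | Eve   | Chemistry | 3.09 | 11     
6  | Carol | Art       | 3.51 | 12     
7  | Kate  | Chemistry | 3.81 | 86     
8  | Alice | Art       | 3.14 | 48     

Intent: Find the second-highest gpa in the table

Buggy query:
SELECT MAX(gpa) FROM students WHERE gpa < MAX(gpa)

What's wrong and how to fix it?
Bug: The inner MAX is an aggregate inside WHERE, which is not allowed

Fix: Compute the overall MAX in a subquery, then take MAX of rows below it

Corrected query:
SELECT MAX(gpa) FROM students WHERE gpa < (SELECT MAX(gpa) FROM students)

Result:
MAX(gpa)
--------
3.81    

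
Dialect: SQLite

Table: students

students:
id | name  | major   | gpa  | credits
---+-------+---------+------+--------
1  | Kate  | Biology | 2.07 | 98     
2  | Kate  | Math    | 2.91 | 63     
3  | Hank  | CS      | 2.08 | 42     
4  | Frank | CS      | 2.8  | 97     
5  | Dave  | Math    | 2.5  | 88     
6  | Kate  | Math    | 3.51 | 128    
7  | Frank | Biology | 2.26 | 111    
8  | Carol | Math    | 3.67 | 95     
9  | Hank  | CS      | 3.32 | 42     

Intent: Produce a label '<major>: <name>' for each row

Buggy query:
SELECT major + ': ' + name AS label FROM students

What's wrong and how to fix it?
Bug: '+' is numeric addition; on text columns SQLite converts them to 0 instead of concatenating

Fix: Replace + with || to concatenate text

Corrected query:
SELECT major || ': ' || name AS label FROM students

Result:
label         
--------------
Biology: Kate 
Math: Kate    
CS: Hank      
CS: Frank     
Math: Dave    
Math: Kate    
Biology: Frank
Math: Carol   
CS: Hank      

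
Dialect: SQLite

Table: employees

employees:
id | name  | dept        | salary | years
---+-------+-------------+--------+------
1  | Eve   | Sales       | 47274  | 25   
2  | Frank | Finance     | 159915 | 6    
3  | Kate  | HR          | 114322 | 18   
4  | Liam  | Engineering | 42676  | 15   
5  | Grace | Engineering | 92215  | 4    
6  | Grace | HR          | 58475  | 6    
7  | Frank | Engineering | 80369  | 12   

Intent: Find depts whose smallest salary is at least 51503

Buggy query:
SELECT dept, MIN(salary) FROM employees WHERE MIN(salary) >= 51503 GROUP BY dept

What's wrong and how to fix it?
Bug: Aggregates like MIN are computed per group after WHERE runs

Fix: Replace WHERE with HAVING after the GROUP BY

Corrected query:
SELECT dept, MIN(salary) FROM employees GROUP BY dept HAVING MIN(salary) >= 51503

Result:
dept    | MIN(salary)
--------+------------
Finance | 159915     
HR      | 58475      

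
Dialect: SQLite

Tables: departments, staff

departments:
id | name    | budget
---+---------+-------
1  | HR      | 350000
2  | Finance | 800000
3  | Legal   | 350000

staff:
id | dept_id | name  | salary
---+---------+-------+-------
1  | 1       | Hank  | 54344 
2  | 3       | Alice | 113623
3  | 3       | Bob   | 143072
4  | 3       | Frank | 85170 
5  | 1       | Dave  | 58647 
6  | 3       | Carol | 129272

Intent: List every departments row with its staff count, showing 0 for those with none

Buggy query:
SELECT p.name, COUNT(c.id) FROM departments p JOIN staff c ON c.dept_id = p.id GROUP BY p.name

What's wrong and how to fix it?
Bug: INNER JOIN drops departments rows that have no matching staff rows

Fix: Switch to LEFT JOIN to retain unmatched parent rows

Corrected query:
SELECT p.name, COUNT(c.id) FROM departments p LEFT JOIN staff c ON c.dept_id = p.id GROUP BY p.name

Result:
name    | COUNT(c.id)
--------+------------
Finance | 0          
HR      | 2          
Legal   | 4          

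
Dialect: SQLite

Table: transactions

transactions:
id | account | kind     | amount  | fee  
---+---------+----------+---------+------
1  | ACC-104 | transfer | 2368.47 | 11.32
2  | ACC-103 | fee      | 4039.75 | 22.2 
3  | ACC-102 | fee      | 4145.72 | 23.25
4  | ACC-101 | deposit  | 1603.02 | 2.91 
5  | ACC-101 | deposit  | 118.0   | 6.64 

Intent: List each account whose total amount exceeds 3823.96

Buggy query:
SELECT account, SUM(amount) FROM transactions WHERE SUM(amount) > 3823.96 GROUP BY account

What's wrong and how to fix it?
Bug: Aggregate functions cannot appear in a WHERE clause

Fix: Move the aggregate condition to a HAVING clause

Corrected query:
SELECT account, SUM(amount) FROM transactions GROUP BY account HAVING SUM(amount) > 3823.96

Result:
account | SUM(amount)
--------+------------
ACC-102 | 4145.72    
ACC-103 | 4039.75    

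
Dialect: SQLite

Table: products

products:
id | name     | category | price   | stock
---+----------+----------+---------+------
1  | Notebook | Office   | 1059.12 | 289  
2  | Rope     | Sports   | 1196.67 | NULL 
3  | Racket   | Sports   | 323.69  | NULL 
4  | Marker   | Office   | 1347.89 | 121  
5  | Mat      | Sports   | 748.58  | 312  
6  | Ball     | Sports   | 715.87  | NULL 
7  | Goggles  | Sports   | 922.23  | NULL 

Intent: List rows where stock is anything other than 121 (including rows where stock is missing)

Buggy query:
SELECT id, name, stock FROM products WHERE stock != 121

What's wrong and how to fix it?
Bug: Inequality against NULL is unknown, not true; rows with NULL are dropped

Fix: Handle NULL separately with IS NULL alongside the inequality

Corrected query:
SELECT id, name, stock FROM products WHERE stock != 121 OR stock IS NULL

Result:
id | name     | stock
---+----------+------
1  | Notebook | 289  
2  | Rope     | NULL 
3  | Racket   | NULL 
5  | Mat      | 312  
6  | Ball     | NULL 
7  | Goggles  | NULL 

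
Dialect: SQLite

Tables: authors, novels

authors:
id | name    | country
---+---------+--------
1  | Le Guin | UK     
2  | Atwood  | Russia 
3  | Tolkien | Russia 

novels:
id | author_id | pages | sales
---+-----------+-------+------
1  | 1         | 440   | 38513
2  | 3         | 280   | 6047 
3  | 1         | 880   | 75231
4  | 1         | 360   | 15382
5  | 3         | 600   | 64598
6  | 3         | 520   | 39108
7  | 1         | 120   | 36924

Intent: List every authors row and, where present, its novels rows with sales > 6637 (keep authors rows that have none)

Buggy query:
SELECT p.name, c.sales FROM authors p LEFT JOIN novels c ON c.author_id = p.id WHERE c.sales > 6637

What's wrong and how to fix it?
Bug: Filtering c.sales in WHERE discards the NULL rows produced by LEFT JOIN, turning it into an inner join

Fix: Put 'c.sales > 6637' in the JOIN's ON clause instead of WHERE

Corrected query:
SELECT p.name, c.sales FROM authors p LEFT JOIN novels c ON c.author_id = p.id AND c.sales > 6637

Result:
name    | sales
--------+------
Le Guin | 15382
Le Guin | 36924
Le Guin | 38513
Le Guin | 75231
Atwood  | NULL 
Tolkien | 39108
Tolkien | 64598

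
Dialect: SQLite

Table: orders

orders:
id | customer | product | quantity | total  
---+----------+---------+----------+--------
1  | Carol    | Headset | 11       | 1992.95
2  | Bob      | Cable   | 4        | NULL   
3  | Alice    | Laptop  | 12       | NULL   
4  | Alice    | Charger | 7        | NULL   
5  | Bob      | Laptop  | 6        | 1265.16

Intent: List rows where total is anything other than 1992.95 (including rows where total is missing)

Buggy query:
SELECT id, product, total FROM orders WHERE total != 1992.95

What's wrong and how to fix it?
Bug: 'total != 1992.95' is unknown when total is NULL, so NULL rows are silently excluded

Fix: Add an explicit OR total IS NULL to include the missing-value rows

Corrected query:
SELECT id, product, total FROM orders WHERE total != 1992.95 OR total IS NULL

Result:
id | product | total  
---+---------+--------
2  | Cable   | NULL   
3  | Laptop  | NULL   
4  | Charger | NULL   
5  | Laptop  | 1265.16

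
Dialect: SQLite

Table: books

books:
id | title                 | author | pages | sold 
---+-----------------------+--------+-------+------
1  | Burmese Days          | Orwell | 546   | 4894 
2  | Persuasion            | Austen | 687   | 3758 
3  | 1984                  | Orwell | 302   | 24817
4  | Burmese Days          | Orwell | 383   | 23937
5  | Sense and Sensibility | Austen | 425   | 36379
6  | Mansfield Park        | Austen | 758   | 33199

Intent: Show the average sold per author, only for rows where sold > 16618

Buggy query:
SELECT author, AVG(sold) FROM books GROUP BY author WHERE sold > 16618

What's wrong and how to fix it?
Bug: Row-level WHERE must come before GROUP BY in the clause order

Fix: Place WHERE between FROM and GROUP BY

Corrected query:
SELECT author, AVG(sold) FROM books WHERE sold > 16618 GROUP BY author

Result:
author | AVG(sold)
-------+----------
Austen | 34789    
Orwell | 24377    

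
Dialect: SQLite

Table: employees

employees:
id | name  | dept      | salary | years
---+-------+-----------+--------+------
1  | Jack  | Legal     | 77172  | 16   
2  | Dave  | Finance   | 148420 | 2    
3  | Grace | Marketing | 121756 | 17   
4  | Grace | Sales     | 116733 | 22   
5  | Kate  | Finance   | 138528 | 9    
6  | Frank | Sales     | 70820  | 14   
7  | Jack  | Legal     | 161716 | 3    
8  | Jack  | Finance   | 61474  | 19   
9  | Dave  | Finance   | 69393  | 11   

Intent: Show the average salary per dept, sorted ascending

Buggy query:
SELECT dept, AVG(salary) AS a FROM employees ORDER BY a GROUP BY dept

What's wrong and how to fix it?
Bug: GROUP BY must precede ORDER BY

Fix: Move ORDER BY to the end, after GROUP BY

Corrected query:
SELECT dept, AVG(salary) AS a FROM employees GROUP BY dept ORDER BY a

Result:
dept      | a        
----------+----------
Sales     | 93776.5  
Finance   | 104453.75
Legal     | 119444   
Marketing | 121756   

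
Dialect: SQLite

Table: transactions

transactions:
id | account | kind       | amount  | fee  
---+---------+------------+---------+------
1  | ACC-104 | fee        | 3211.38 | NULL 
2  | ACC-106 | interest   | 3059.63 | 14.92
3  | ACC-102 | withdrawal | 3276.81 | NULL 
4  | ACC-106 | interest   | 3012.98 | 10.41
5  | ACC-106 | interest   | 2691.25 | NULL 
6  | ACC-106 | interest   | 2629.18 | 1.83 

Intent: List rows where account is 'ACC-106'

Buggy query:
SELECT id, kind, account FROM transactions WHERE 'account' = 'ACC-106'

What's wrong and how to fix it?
Bug: Single quotes denote string literals in SQL; the column name is being compared as a constant string

Fix: Remove the quotes around the column name (or use double quotes for an identifier)

Corrected query:
SELECT id, kind, account FROM transactions WHERE account = 'ACC-106'

Result:
id | kind     | account
---+----------+--------
2  | interest | ACC-106
4  | interest | ACC-106
5  | interest | ACC-106
6  | interest | ACC-106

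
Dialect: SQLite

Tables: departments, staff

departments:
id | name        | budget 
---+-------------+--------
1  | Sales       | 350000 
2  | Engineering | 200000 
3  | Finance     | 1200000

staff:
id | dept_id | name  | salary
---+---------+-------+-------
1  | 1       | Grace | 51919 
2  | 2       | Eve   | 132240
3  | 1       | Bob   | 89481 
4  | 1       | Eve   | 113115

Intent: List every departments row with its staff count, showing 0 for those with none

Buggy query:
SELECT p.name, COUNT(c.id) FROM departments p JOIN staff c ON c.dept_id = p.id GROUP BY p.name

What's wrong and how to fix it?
Bug: An inner join excludes parents with zero children

Fix: Use LEFT JOIN so parents without children still appear (COUNT(c.id) gives 0)

Corrected query:
SELECT p.name, COUNT(c.id) FROM departments p LEFT JOIN staff c ON c.dept_id = p.id GROUP BY p.name

Result:
name        | COUNT(c.id)
------------+------------
Engineering | 1          
Finance     | 0          
Sales       | 3          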